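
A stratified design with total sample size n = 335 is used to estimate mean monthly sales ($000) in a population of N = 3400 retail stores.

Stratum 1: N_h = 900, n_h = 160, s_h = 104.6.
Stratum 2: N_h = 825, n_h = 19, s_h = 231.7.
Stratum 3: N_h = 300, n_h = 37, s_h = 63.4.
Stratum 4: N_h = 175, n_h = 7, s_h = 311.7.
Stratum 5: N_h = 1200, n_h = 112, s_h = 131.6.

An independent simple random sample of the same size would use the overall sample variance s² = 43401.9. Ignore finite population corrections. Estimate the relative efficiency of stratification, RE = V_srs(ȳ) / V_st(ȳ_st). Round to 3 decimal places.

RE ≈ 0.568

V̂(ȳ_st) = Σ W_h² s_h²/n_h, with W_h = N_h/N and N = 3400:
  stratum 1: (900/3400)²·104.6²/160 = 4.79149
  stratum 2: (825/3400)²·231.7²/19 = 166.36
  stratum 3: (300/3400)²·63.4²/37 = 0.845788
  stratum 4: (175/3400)²·311.7²/7 = 36.77
  stratum 5: (1200/3400)²·131.6²/112 = 19.2619
V_st = 228.029
V_srs = s²/n = 43401.9/335 = 129.558
Relative efficiency = V_srs / V_st = 129.558/228.029 = 0.5682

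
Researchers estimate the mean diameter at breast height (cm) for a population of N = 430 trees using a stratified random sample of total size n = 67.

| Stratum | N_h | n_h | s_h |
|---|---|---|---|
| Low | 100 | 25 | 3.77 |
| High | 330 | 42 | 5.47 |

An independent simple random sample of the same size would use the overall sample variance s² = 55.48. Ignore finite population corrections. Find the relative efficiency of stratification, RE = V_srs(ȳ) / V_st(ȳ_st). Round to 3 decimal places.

RE ≈ 1.839

V̂(ȳ_st) = Σ W_h² s_h²/n_h, with W_h = N_h/N and N = 430:
  stratum Low: (100/430)²·3.77²/25 = 0.0307472
  stratum High: (330/430)²·5.47²/42 = 0.419581
V_st = 0.450329
V_srs = s²/n = 55.48/67 = 0.82806
Relative efficiency = V_srs / V_st = 0.82806/0.450329 = 1.8388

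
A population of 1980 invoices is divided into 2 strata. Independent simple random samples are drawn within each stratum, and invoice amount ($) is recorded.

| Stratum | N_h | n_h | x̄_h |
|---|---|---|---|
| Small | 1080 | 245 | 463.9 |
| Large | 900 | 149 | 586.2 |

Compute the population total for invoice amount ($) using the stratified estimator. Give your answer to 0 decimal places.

τ̂_st ≈ 1028592

τ̂_st = Σ N_h x̄_h = 1080·463.9 + 900·586.2 = 1028592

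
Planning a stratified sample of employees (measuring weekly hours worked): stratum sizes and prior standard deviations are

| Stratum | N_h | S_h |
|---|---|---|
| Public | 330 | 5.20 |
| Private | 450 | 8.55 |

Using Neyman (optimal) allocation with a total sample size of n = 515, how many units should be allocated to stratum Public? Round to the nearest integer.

159

Neyman allocation: n_h = n · N_h S_h / Σ N_i S_i, with n = 515.
  stratum Public: N_h·S_h = 330·5.20 = 1716.00
  stratum Private: N_h·S_h = 450·8.55 = 3847.50
Σ N_h S_h = 5563.50
n for stratum Public = 515·1716.00/5563.50 = 158.846 → 159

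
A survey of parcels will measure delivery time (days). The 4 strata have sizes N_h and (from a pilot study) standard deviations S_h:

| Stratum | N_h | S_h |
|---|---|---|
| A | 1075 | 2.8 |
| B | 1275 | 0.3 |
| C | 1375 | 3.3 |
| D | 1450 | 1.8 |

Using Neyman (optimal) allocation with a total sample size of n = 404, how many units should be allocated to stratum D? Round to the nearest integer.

100

Neyman allocation: n_h = n · N_h S_h / Σ N_i S_i, with n = 404.
  stratum A: N_h·S_h = 1075·2.8 = 3010.00
  stratum B: N_h·S_h = 1275·0.3 = 382.50
  stratum C: N_h·S_h = 1375·3.3 = 4537.50
  stratum D: N_h·S_h = 1450·1.8 = 2610.00
Σ N_h S_h = 10540.00
n for stratum D = 404·2610.00/10540.00 = 100.042 → 100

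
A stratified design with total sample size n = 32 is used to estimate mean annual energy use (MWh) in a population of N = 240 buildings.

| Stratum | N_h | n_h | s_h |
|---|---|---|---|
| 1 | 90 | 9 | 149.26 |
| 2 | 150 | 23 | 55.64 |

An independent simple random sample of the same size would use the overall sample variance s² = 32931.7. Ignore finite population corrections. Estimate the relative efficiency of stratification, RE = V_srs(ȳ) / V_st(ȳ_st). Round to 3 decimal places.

V̂(ȳ_st) = Σ W_h² s_h²/n_h, with W_h = N_h/N and N = 240:
  stratum 1: (90/240)²·149.26²/9 = 348.102
  stratum 2: (150/240)²·55.64²/23 = 52.5783
V_st = 400.681
V_srs = s²/n = 32931.7/32 = 1029.12
Relative efficiency = V_srs / V_st = 1029.12/400.681 = 2.5684

RE ≈ 2.568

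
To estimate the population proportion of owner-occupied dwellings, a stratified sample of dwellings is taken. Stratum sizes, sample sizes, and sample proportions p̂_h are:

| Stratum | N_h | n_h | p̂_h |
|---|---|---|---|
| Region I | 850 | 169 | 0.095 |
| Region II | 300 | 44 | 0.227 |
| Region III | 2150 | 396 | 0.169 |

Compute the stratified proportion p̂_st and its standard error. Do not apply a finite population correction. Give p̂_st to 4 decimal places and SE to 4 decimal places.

p̂_st ≈ 0.1552, SE ≈ 0.0148

N = 3300; stratum weights W_h = N_h/N.
p̂_st = Σ W_h p̂_h = (850·0.095 + 300·0.227 + 2150·0.169)/3300 = 0.15521
V̂(p̂_st) = Σ W_h² p̂_h(1−p̂_h)/(n_h−1):
  stratum Region I: (850/3300)²·0.095·0.905/168 = 3.39526e-05
  stratum Region II: (300/3300)²·0.227·0.773/43 = 3.3725e-05
  stratum Region III: (2150/3300)²·0.169·0.831/395 = 0.000150918
V̂(p̂_st) = 0.000218595; SE = √V̂ = 0.014785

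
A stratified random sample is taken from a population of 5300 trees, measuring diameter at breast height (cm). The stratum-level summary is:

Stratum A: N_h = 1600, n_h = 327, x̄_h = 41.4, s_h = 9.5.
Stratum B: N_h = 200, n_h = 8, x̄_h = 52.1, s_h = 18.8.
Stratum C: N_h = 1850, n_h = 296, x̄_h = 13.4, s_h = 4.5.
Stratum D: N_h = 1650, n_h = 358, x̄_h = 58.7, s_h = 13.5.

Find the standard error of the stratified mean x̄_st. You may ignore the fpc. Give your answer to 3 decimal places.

SE(x̄_st) ≈ 0.382

V̂(x̄_st) = Σ W_h² s_h²/n_h, with W_h = N_h/N and N = 5300:
  stratum A: (1600/5300)²·9.5²/327 = 0.0251529
  stratum B: (200/5300)²·18.8²/8 = 0.0629121
  stratum C: (1850/5300)²·4.5²/296 = 0.00833537
  stratum D: (1650/5300)²·13.5²/358 = 0.0493402
V̂(x̄_st) = 0.14574
SE(x̄_st) = √0.14574 = 0.38176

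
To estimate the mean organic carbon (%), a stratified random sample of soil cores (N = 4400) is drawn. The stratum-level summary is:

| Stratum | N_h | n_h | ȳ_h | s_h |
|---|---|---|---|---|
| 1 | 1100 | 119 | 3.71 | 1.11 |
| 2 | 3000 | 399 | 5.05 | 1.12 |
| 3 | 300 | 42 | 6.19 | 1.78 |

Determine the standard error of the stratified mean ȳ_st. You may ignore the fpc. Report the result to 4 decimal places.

SE(ȳ_st) ≈ 0.0496

V̂(ȳ_st) = Σ W_h² s_h²/n_h, with W_h = N_h/N and N = 4400:
  stratum 1: (1100/4400)²·1.11²/119 = 0.000647111
  stratum 2: (3000/4400)²·1.12²/399 = 0.00146151
  stratum 3: (300/4400)²·1.78²/42 = 0.000350694
V̂(ȳ_st) = 0.00245931
SE(ȳ_st) = √0.00245931 = 0.0495914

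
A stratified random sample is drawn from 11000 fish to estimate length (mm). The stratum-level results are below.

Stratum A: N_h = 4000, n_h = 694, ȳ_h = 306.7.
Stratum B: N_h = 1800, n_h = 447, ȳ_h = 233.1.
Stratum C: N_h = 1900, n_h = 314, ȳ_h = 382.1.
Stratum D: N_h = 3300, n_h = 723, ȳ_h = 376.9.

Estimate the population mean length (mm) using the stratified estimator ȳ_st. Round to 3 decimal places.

N = Σ N_h = 11000. Stratum weights W_h = N_h/N.
ȳ_st = (4000·306.7 + 1800·233.1 + 1900·382.1 + 3300·376.9) / 11000 = 328.74000

ȳ_st ≈ 328.740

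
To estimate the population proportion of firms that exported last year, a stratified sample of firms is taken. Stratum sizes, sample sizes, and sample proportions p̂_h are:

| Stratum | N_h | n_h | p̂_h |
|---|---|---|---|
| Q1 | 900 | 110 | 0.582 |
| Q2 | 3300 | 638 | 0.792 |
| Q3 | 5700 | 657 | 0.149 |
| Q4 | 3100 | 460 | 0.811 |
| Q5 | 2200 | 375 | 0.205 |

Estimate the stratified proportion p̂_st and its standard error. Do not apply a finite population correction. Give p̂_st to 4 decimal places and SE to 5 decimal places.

p̂_st ≈ 0.4574, SE ≈ 0.00838

N = 15200; stratum weights W_h = N_h/N.
p̂_st = Σ W_h p̂_h = (900·0.582 + 3300·0.792 + 5700·0.149 + 3100·0.811 + 2200·0.205)/15200 = 0.45736
V̂(p̂_st) = Σ W_h² p̂_h(1−p̂_h)/(n_h−1):
  stratum Q1: (900/15200)²·0.582·0.418/109 = 7.82475e-06
  stratum Q2: (3300/15200)²·0.792·0.208/637 = 1.21896e-05
  stratum Q3: (5700/15200)²·0.149·0.851/656 = 2.71816e-05
  stratum Q4: (3100/15200)²·0.811·0.189/459 = 1.38901e-05
  stratum Q5: (2200/15200)²·0.205·0.795/374 = 9.12867e-06
V̂(p̂_st) = 7.02147e-05; SE = √V̂ = 0.00837942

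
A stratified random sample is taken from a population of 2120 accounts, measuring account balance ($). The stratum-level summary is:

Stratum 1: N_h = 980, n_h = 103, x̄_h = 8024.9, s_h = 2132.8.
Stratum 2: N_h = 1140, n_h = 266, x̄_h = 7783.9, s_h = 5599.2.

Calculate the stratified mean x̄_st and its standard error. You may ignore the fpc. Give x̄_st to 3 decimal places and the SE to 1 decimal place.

x̄_st ≈ 7895.306, SE ≈ 208.6

x̄_st = Σ W_h x̄_h = (980·8024.9 + 1140·7783.9)/2120 = 7895.30566
V̂(x̄_st) = Σ W_h² s_h²/n_h, with W_h = N_h/N and N = 2120:
  stratum 1: (980/2120)²·2132.8²/103 = 9437.21
  stratum 2: (1140/2120)²·5599.2²/266 = 34080.7
V̂(x̄_st) = 43517.9
SE(x̄_st) = √43517.9 = 208.609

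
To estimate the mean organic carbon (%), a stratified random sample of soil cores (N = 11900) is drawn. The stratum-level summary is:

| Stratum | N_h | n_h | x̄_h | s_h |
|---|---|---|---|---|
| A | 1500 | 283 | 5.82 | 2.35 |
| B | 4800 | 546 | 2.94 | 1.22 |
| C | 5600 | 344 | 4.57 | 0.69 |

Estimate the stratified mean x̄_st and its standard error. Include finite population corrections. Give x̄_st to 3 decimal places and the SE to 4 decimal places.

x̄_st = Σ W_h x̄_h = (1500·5.82 + 4800·2.94 + 5600·4.57)/11900 = 4.07008
V̂(x̄_st) = Σ W_h² (1 − n_h/N_h) s_h²/n_h, with W_h = N_h/N and N = 11900:
  stratum A: (1500/11900)²·(1 − 283/1500)·2.35²/283 = 0.000251557
  stratum B: (4800/11900)²·(1 − 546/4800)·1.22²/546 = 0.000393072
  stratum C: (5600/11900)²·(1 − 344/5600)·0.69²/344 = 0.000287666
V̂(x̄_st) = 0.000932296
SE(x̄_st) = √0.000932296 = 0.0305335

x̄_st ≈ 4.070, SE ≈ 0.0305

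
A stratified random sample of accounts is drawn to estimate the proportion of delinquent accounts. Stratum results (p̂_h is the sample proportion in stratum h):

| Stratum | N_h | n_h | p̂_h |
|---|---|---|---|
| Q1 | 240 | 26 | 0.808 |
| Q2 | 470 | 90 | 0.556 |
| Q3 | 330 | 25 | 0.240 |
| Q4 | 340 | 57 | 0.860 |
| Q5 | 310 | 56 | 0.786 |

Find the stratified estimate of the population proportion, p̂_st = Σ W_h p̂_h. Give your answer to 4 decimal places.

p̂_st ≈ 0.6334

N = 1690; stratum weights W_h = N_h/N.
p̂_st = Σ W_h p̂_h = (240·0.808 + 470·0.556 + 330·0.240 + 340·0.860 + 310·0.786)/1690 = 0.63343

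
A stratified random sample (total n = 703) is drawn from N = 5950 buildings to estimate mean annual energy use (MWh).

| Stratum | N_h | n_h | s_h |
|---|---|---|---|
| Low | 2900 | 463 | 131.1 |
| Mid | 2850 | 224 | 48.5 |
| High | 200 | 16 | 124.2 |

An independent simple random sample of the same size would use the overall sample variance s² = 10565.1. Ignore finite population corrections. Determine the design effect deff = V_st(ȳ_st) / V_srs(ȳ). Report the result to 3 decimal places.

V̂(ȳ_st) = Σ W_h² s_h²/n_h, with W_h = N_h/N and N = 5950:
  stratum Low: (2900/5950)²·131.1²/463 = 8.81833
  stratum Mid: (2850/5950)²·48.5²/224 = 2.4093
  stratum High: (200/5950)²·124.2²/16 = 1.0893
V_st = 12.3169
V_srs = s²/n = 10565.1/703 = 15.0286
deff = V_st / V_srs = 12.3169/15.0286 = 0.8196

deff ≈ 0.820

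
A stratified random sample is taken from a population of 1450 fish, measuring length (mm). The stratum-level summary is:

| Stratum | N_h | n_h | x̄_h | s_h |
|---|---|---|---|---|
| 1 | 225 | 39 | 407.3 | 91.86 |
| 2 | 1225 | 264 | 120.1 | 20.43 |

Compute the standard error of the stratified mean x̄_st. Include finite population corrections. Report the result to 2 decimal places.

SE(x̄_st) ≈ 2.28

V̂(x̄_st) = Σ W_h² (1 − n_h/N_h) s_h²/n_h, with W_h = N_h/N and N = 1450:
  stratum 1: (225/1450)²·(1 − 39/225)·91.86²/39 = 4.30673
  stratum 2: (1225/1450)²·(1 − 264/1225)·20.43²/264 = 0.88523
V̂(x̄_st) = 5.19196
SE(x̄_st) = √5.19196 = 2.27859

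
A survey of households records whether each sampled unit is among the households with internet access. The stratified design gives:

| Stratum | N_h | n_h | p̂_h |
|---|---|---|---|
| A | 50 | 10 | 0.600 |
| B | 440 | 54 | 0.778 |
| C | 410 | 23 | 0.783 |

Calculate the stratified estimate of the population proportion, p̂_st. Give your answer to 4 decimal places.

N = 900; stratum weights W_h = N_h/N.
p̂_st = Σ W_h p̂_h = (50·0.600 + 440·0.778 + 410·0.783)/900 = 0.77039

p̂_st ≈ 0.7704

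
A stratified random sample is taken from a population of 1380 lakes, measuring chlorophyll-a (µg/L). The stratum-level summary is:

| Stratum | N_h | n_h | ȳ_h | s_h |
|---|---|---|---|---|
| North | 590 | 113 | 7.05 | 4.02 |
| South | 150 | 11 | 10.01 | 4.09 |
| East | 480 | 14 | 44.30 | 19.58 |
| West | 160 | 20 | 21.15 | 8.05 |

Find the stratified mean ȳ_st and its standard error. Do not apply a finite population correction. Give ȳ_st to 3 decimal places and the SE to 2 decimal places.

ȳ_st = Σ W_h ȳ_h = (590·7.05 + 150·10.01 + 480·44.30 + 160·21.15)/1380 = 21.96304
V̂(ȳ_st) = Σ W_h² s_h²/n_h, with W_h = N_h/N and N = 1380:
  stratum North: (590/1380)²·4.02²/113 = 0.0261408
  stratum South: (150/1380)²·4.09²/11 = 0.0179671
  stratum East: (480/1380)²·19.58²/14 = 3.313
  stratum West: (160/1380)²·8.05²/20 = 0.0435556
V̂(ȳ_st) = 3.40067
SE(ȳ_st) = √3.40067 = 1.84409

ȳ_st ≈ 21.963, SE ≈ 1.84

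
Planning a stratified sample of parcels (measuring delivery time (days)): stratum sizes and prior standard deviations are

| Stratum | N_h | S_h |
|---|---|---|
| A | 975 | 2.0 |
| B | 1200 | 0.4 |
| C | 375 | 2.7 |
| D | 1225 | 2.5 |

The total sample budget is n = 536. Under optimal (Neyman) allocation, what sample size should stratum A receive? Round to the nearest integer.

Neyman allocation: n_h = n · N_h S_h / Σ N_i S_i, with n = 536.
  stratum A: N_h·S_h = 975·2.0 = 1950.00
  stratum B: N_h·S_h = 1200·0.4 = 480.00
  stratum C: N_h·S_h = 375·2.7 = 1012.50
  stratum D: N_h·S_h = 1225·2.5 = 3062.50
Σ N_h S_h = 6505.00
n for stratum A = 536·1950.00/6505.00 = 160.676 → 161

161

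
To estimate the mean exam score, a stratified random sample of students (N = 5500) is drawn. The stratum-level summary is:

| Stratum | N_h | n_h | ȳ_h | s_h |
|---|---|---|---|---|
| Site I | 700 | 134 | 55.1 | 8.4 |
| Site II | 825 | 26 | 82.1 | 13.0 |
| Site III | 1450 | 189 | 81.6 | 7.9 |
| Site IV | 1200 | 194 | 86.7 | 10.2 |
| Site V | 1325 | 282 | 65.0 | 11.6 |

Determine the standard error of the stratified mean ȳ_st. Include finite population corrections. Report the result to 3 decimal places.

SE(ȳ_st) ≈ 0.460

V̂(ȳ_st) = Σ W_h² (1 − n_h/N_h) s_h²/n_h, with W_h = N_h/N and N = 5500:
  stratum Site I: (700/5500)²·(1 − 134/700)·8.4²/134 = 0.00689672
  stratum Site II: (825/5500)²·(1 − 26/825)·13.0²/26 = 0.141641
  stratum Site III: (1450/5500)²·(1 − 189/1450)·7.9²/189 = 0.0199595
  stratum Site IV: (1200/5500)²·(1 − 194/1200)·10.2²/194 = 0.0214019
  stratum Site V: (1325/5500)²·(1 − 282/1325)·11.6²/282 = 0.0217993
V̂(ȳ_st) = 0.211698
SE(ȳ_st) = √0.211698 = 0.460107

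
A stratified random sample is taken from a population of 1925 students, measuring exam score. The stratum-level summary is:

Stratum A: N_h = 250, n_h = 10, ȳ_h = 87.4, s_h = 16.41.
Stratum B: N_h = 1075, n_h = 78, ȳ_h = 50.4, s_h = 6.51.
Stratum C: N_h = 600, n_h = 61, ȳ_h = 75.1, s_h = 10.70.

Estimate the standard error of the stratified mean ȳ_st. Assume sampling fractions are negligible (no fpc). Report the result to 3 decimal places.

SE(ȳ_st) ≈ 0.898

V̂(ȳ_st) = Σ W_h² s_h²/n_h, with W_h = N_h/N and N = 1925:
  stratum A: (250/1925)²·16.41²/10 = 0.454188
  stratum B: (1075/1925)²·6.51²/78 = 0.169443
  stratum C: (600/1925)²·10.70²/61 = 0.182339
V̂(ȳ_st) = 0.805969
SE(ȳ_st) = √0.805969 = 0.897758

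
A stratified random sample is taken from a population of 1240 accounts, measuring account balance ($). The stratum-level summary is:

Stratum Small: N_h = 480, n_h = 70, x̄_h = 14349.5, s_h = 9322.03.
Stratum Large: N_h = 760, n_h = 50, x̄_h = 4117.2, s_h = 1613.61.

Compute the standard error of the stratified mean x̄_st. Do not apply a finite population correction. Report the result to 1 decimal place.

V̂(x̄_st) = Σ W_h² s_h²/n_h, with W_h = N_h/N and N = 1240:
  stratum Small: (480/1240)²·9322.03²/70 = 186021
  stratum Large: (760/1240)²·1613.61²/50 = 19561.9
V̂(x̄_st) = 205583
SE(x̄_st) = √205583 = 453.413

SE(x̄_st) ≈ 453.4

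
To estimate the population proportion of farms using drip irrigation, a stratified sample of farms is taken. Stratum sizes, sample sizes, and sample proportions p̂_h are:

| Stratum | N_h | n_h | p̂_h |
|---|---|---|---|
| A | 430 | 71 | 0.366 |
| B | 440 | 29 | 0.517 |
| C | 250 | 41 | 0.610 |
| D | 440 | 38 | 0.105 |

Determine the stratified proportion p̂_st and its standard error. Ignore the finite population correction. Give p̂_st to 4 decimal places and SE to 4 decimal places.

N = 1560; stratum weights W_h = N_h/N.
p̂_st = Σ W_h p̂_h = (430·0.366 + 440·0.517 + 250·0.610 + 440·0.105)/1560 = 0.37408
V̂(p̂_st) = Σ W_h² p̂_h(1−p̂_h)/(n_h−1):
  stratum A: (430/1560)²·0.366·0.634/70 = 0.00025186
  stratum B: (440/1560)²·0.517·0.483/28 = 0.000709473
  stratum C: (250/1560)²·0.610·0.390/40 = 0.000152744
  stratum D: (440/1560)²·0.105·0.895/37 = 0.000202054
V̂(p̂_st) = 0.00131613; SE = √V̂ = 0.0362785

p̂_st ≈ 0.3741, SE ≈ 0.0363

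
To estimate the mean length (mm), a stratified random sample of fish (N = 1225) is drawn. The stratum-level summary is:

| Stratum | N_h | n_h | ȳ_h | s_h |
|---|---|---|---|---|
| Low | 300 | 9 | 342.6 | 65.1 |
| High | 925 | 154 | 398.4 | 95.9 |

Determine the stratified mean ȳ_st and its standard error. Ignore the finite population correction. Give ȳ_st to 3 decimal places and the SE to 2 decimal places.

ȳ_st ≈ 384.735, SE ≈ 7.89

ȳ_st = Σ W_h ȳ_h = (300·342.6 + 925·398.4)/1225 = 384.73469
V̂(ȳ_st) = Σ W_h² s_h²/n_h, with W_h = N_h/N and N = 1225:
  stratum Low: (300/1225)²·65.1²/9 = 28.2416
  stratum High: (925/1225)²·95.9²/154 = 34.0508
V̂(ȳ_st) = 62.2925
SE(ȳ_st) = √62.2925 = 7.89256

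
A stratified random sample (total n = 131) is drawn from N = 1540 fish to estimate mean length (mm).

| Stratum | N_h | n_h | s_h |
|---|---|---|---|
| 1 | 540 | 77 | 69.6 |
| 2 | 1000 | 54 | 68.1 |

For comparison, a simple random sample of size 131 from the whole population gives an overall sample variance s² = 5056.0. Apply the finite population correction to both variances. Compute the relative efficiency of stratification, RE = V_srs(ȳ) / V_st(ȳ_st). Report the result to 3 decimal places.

V̂(ȳ_st) = Σ W_h² (1 − n_h/N_h) s_h²/n_h, with W_h = N_h/N and N = 1540:
  stratum 1: (540/1540)²·(1 − 77/540)·69.6²/77 = 6.63225
  stratum 2: (1000/1540)²·(1 − 54/1000)·68.1²/54 = 34.2571
V_st = 40.8893
V_srs = (1 − 131/1540)·5056.0/131 = 35.3123
Relative efficiency = V_srs / V_st = 35.3123/40.8893 = 0.8636

RE ≈ 0.864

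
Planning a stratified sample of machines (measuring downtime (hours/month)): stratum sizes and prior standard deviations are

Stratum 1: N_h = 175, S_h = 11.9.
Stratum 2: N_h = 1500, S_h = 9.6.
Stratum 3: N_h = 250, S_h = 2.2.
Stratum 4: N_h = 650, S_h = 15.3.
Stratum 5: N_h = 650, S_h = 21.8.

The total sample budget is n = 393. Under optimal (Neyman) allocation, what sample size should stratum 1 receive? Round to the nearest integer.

20

Neyman allocation: n_h = n · N_h S_h / Σ N_i S_i, with n = 393.
  stratum 1: N_h·S_h = 175·11.9 = 2082.50
  stratum 2: N_h·S_h = 1500·9.6 = 14400.00
  stratum 3: N_h·S_h = 250·2.2 = 550.00
  stratum 4: N_h·S_h = 650·15.3 = 9945.00
  stratum 5: N_h·S_h = 650·21.8 = 14170.00
Σ N_h S_h = 41147.50
n for stratum 1 = 393·2082.50/41147.50 = 19.890 → 20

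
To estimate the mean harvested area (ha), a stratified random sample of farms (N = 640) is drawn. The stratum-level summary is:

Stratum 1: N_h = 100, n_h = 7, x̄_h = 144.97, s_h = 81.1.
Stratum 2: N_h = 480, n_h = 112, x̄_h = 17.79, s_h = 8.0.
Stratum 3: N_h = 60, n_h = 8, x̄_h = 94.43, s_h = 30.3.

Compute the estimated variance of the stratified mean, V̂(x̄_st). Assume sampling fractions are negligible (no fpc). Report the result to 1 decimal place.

V̂(x̄_st) = Σ W_h² s_h²/n_h, with W_h = N_h/N and N = 640:
  stratum 1: (100/640)²·81.1²/7 = 22.9395
  stratum 2: (480/640)²·8.0²/112 = 0.321429
  stratum 3: (60/640)²·30.3²/8 = 1.00864
V̂(x̄_st) = 24.2696

V̂(x̄_st) ≈ 24.3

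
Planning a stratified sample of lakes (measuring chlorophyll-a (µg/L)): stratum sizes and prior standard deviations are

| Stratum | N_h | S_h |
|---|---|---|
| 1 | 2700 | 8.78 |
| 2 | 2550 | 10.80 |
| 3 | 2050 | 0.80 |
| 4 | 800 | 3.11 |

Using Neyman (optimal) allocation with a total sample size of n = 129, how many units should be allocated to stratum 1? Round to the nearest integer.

55

Neyman allocation: n_h = n · N_h S_h / Σ N_i S_i, with n = 129.
  stratum 1: N_h·S_h = 2700·8.78 = 23706.00
  stratum 2: N_h·S_h = 2550·10.80 = 27540.00
  stratum 3: N_h·S_h = 2050·0.80 = 1640.00
  stratum 4: N_h·S_h = 800·3.11 = 2488.00
Σ N_h S_h = 55374.00
n for stratum 1 = 129·23706.00/55374.00 = 55.226 → 55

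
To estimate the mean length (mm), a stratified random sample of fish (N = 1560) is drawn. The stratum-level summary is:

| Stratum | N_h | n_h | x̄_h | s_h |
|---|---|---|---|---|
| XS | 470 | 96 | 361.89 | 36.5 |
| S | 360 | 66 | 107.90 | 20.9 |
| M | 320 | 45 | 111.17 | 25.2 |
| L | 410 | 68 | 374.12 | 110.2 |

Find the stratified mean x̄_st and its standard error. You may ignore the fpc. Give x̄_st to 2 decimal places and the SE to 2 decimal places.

x̄_st = Σ W_h x̄_h = (470·361.89 + 360·107.90 + 320·111.17 + 410·374.12)/1560 = 255.06147
V̂(x̄_st) = Σ W_h² s_h²/n_h, with W_h = N_h/N and N = 1560:
  stratum XS: (470/1560)²·36.5²/96 = 1.25968
  stratum S: (360/1560)²·20.9²/66 = 0.352456
  stratum M: (320/1560)²·25.2²/45 = 0.593799
  stratum L: (410/1560)²·110.2²/68 = 12.336
V̂(x̄_st) = 14.5419
SE(x̄_st) = √14.5419 = 3.81338

x̄_st ≈ 255.06, SE ≈ 3.81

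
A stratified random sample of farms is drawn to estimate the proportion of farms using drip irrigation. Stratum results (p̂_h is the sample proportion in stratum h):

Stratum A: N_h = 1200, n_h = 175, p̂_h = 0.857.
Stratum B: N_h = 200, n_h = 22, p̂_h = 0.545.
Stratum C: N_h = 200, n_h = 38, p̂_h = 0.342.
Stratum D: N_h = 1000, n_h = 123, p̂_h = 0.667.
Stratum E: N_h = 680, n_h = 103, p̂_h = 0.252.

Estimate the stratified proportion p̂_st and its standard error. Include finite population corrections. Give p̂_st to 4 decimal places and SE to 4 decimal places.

N = 3280; stratum weights W_h = N_h/N.
p̂_st = Σ W_h p̂_h = (1200·0.857 + 200·0.545 + 200·0.342 + 1000·0.667 + 680·0.252)/3280 = 0.62322
V̂(p̂_st) = Σ W_h² (1 − n_h/N_h) p̂_h(1−p̂_h)/(n_h−1):
  stratum A: (1200/3280)²·(1 − 175/1200)·0.857·0.143/174 = 8.05239e-05
  stratum B: (200/3280)²·(1 − 22/200)·0.545·0.455/21 = 3.90743e-05
  stratum C: (200/3280)²·(1 − 38/200)·0.342·0.658/37 = 1.83167e-05
  stratum D: (1000/3280)²·(1 − 123/1000)·0.667·0.333/122 = 0.00014841
  stratum E: (680/3280)²·(1 − 103/680)·0.252·0.748/102 = 6.73968e-05
V̂(p̂_st) = 0.000353721; SE = √V̂ = 0.0188075

p̂_st ≈ 0.6232, SE ≈ 0.0188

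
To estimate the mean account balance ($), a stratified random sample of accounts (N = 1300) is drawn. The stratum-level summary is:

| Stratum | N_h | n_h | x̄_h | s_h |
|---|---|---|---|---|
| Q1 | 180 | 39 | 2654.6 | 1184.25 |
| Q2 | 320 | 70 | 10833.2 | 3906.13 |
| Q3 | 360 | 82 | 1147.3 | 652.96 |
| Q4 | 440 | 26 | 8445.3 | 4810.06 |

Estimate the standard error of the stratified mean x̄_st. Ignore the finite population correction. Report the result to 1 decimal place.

SE(x̄_st) ≈ 340.9

V̂(x̄_st) = Σ W_h² s_h²/n_h, with W_h = N_h/N and N = 1300:
  stratum Q1: (180/1300)²·1184.25²/39 = 689.415
  stratum Q2: (320/1300)²·3906.13²/70 = 13207.1
  stratum Q3: (360/1300)²·652.96²/82 = 398.729
  stratum Q4: (440/1300)²·4810.06²/26 = 101940
V̂(x̄_st) = 116236
SE(x̄_st) = √116236 = 340.934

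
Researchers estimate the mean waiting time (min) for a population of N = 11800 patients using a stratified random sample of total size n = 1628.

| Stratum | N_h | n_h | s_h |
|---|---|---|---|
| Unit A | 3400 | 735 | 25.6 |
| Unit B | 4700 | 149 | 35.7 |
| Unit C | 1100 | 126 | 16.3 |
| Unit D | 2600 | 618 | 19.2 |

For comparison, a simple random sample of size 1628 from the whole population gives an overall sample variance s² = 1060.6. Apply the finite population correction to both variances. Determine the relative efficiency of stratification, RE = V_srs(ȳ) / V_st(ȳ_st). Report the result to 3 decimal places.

V̂(ȳ_st) = Σ W_h² (1 − n_h/N_h) s_h²/n_h, with W_h = N_h/N and N = 11800:
  stratum Unit A: (3400/11800)²·(1 − 735/3400)·25.6²/735 = 0.0580236
  stratum Unit B: (4700/11800)²·(1 − 149/4700)·35.7²/149 = 1.31399
  stratum Unit C: (1100/11800)²·(1 − 126/1100)·16.3²/126 = 0.0162253
  stratum Unit D: (2600/11800)²·(1 − 618/2600)·19.2²/618 = 0.0220763
V_st = 1.41031
V_srs = (1 − 1628/11800)·1060.6/1628 = 0.561593
Relative efficiency = V_srs / V_st = 0.561593/1.41031 = 0.3982

RE ≈ 0.398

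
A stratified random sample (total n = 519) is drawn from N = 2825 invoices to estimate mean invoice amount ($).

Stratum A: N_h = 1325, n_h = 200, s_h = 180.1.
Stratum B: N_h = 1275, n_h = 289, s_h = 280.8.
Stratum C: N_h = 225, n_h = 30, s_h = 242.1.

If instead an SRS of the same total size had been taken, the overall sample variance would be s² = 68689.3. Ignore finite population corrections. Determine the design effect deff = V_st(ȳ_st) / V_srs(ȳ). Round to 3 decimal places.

deff ≈ 0.783

V̂(ȳ_st) = Σ W_h² s_h²/n_h, with W_h = N_h/N and N = 2825:
  stratum A: (1325/2825)²·180.1²/200 = 35.6773
  stratum B: (1275/2825)²·280.8²/289 = 55.575
  stratum C: (225/2825)²·242.1²/30 = 12.3936
V_st = 103.646
V_srs = s²/n = 68689.3/519 = 132.349
deff = V_st / V_srs = 103.646/132.349 = 0.7831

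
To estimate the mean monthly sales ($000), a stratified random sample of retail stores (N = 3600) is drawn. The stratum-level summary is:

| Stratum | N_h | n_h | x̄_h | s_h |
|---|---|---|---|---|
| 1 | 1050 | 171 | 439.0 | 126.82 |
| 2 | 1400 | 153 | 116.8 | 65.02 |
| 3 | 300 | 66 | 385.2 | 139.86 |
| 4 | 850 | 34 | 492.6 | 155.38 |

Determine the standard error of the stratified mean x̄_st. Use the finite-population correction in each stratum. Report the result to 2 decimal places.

SE(x̄_st) ≈ 7.07

V̂(x̄_st) = Σ W_h² (1 − n_h/N_h) s_h²/n_h, with W_h = N_h/N and N = 3600:
  stratum 1: (1050/3600)²·(1 − 171/1050)·126.82²/171 = 6.69811
  stratum 2: (1400/3600)²·(1 − 153/1400)·65.02²/153 = 3.72213
  stratum 3: (300/3600)²·(1 − 66/300)·139.86²/66 = 1.60537
  stratum 4: (850/3600)²·(1 − 34/850)·155.38²/34 = 38.0028
V̂(x̄_st) = 50.0284
SE(x̄_st) = √50.0284 = 7.07308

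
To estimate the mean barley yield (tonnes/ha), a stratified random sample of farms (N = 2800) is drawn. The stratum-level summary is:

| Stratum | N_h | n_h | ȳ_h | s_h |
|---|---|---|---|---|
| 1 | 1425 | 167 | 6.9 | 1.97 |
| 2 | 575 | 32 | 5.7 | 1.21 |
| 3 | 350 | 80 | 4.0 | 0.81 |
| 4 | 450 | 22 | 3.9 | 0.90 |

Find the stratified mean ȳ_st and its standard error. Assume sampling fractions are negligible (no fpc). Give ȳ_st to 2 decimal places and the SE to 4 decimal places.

ȳ_st = Σ W_h ȳ_h = (1425·6.9 + 575·5.7 + 350·4.0 + 450·3.9)/2800 = 5.80893
V̂(ȳ_st) = Σ W_h² s_h²/n_h, with W_h = N_h/N and N = 2800:
  stratum 1: (1425/2800)²·1.97²/167 = 0.00601907
  stratum 2: (575/2800)²·1.21²/32 = 0.00192948
  stratum 3: (350/2800)²·0.81²/80 = 0.000128145
  stratum 4: (450/2800)²·0.90²/22 = 0.00095098
V̂(ȳ_st) = 0.00902768
SE(ȳ_st) = √0.00902768 = 0.0950141

ȳ_st ≈ 5.81, SE ≈ 0.0950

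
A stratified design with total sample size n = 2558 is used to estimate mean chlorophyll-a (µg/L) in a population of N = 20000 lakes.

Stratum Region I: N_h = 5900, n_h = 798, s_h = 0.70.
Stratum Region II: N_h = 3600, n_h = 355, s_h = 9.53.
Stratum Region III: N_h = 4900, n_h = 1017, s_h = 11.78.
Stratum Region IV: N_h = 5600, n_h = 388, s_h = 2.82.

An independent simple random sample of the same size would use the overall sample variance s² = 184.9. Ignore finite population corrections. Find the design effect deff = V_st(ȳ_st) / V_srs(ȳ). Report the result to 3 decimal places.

V̂(ȳ_st) = Σ W_h² s_h²/n_h, with W_h = N_h/N and N = 20000:
  stratum Region I: (5900/20000)²·0.70²/798 = 5.34364e-05
  stratum Region II: (3600/20000)²·9.53²/355 = 0.00828901
  stratum Region III: (4900/20000)²·11.78²/1017 = 0.00819034
  stratum Region IV: (5600/20000)²·2.82²/388 = 0.00160688
V_st = 0.0181397
V_srs = s²/n = 184.9/2558 = 0.072283
deff = V_st / V_srs = 0.0181397/0.072283 = 0.2510

deff ≈ 0.251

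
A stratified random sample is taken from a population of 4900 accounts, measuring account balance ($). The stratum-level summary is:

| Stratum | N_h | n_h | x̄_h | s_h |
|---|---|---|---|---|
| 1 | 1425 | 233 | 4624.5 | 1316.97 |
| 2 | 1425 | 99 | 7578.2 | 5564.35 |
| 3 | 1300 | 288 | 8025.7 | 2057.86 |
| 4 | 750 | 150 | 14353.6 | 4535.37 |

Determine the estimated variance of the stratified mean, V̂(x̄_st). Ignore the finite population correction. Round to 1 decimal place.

V̂(x̄_st) = Σ W_h² s_h²/n_h, with W_h = N_h/N and N = 4900:
  stratum 1: (1425/4900)²·1316.97²/233 = 629.555
  stratum 2: (1425/4900)²·5564.35²/99 = 26450.3
  stratum 3: (1300/4900)²·2057.86²/288 = 1034.98
  stratum 4: (750/4900)²·4535.37²/150 = 3212.66
V̂(x̄_st) = 31327.5

V̂(x̄_st) ≈ 31327.5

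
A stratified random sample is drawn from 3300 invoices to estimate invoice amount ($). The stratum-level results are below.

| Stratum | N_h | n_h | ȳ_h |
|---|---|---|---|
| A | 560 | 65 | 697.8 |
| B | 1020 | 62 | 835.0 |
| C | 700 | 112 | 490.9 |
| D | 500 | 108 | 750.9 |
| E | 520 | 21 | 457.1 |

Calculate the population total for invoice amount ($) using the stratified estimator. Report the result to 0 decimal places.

τ̂_st ≈ 2199240

τ̂_st = Σ N_h ȳ_h = 560·697.8 + 1020·835.0 + 700·490.9 + 500·750.9 + 520·457.1 = 2199240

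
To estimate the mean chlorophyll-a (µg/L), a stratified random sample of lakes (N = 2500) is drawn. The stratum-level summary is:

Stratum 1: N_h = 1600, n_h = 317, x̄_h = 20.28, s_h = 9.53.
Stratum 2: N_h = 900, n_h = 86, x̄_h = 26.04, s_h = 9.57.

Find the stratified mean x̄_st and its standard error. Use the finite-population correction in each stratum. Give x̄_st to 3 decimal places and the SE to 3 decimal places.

x̄_st ≈ 22.354, SE ≈ 0.468

x̄_st = Σ W_h x̄_h = (1600·20.28 + 900·26.04)/2500 = 22.35360
V̂(x̄_st) = Σ W_h² (1 − n_h/N_h) s_h²/n_h, with W_h = N_h/N and N = 2500:
  stratum 1: (1600/2500)²·(1 − 317/1600)·9.53²/317 = 0.0941008
  stratum 2: (900/2500)²·(1 − 86/900)·9.57²/86 = 0.124828
V̂(x̄_st) = 0.218929
SE(x̄_st) = √0.218929 = 0.467898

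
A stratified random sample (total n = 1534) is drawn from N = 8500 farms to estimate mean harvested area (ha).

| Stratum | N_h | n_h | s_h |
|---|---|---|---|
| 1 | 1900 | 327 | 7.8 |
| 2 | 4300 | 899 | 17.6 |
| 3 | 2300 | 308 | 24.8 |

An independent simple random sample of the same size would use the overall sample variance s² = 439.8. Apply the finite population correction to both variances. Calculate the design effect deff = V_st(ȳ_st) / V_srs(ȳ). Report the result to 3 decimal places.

V̂(ȳ_st) = Σ W_h² (1 − n_h/N_h) s_h²/n_h, with W_h = N_h/N and N = 8500:
  stratum 1: (1900/8500)²·(1 − 327/1900)·7.8²/327 = 0.00769637
  stratum 2: (4300/8500)²·(1 − 899/4300)·17.6²/899 = 0.0697434
  stratum 3: (2300/8500)²·(1 − 308/2300)·24.8²/308 = 0.126629
V_st = 0.204068
V_srs = (1 − 1534/8500)·439.8/1534 = 0.23496
deff = V_st / V_srs = 0.204068/0.23496 = 0.8685

deff ≈ 0.869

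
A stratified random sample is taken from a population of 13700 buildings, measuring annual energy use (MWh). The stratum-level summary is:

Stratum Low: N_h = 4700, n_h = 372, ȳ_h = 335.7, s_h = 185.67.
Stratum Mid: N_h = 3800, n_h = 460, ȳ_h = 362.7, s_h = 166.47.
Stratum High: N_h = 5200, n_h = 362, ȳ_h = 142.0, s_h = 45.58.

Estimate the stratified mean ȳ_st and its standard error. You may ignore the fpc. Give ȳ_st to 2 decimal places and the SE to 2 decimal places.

ȳ_st ≈ 269.67, SE ≈ 4.05

ȳ_st = Σ W_h ȳ_h = (4700·335.7 + 3800·362.7 + 5200·142.0)/13700 = 269.66788
V̂(ȳ_st) = Σ W_h² s_h²/n_h, with W_h = N_h/N and N = 13700:
  stratum Low: (4700/13700)²·185.67²/372 = 10.9067
  stratum Mid: (3800/13700)²·166.47²/460 = 4.6349
  stratum High: (5200/13700)²·45.58²/362 = 0.82681
V̂(ȳ_st) = 16.3685
SE(ȳ_st) = √16.3685 = 4.04579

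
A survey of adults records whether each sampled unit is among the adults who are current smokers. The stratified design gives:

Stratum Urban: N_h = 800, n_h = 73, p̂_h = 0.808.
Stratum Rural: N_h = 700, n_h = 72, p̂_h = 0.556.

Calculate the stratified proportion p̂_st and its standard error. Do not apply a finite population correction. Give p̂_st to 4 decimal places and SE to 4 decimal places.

p̂_st ≈ 0.6904, SE ≈ 0.0370

N = 1500; stratum weights W_h = N_h/N.
p̂_st = Σ W_h p̂_h = (800·0.808 + 700·0.556)/1500 = 0.69040
V̂(p̂_st) = Σ W_h² p̂_h(1−p̂_h)/(n_h−1):
  stratum Urban: (800/1500)²·0.808·0.192/72 = 0.000612883
  stratum Rural: (700/1500)²·0.556·0.444/71 = 0.000757204
V̂(p̂_st) = 0.00137009; SE = √V̂ = 0.0370147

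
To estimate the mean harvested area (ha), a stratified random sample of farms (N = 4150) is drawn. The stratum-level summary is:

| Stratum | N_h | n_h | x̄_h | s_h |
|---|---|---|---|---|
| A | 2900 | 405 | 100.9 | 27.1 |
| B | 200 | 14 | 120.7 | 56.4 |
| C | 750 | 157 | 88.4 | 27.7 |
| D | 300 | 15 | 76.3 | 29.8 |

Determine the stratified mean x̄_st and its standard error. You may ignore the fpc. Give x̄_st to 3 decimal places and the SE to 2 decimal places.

x̄_st ≈ 97.817, SE ≈ 1.37

x̄_st = Σ W_h x̄_h = (2900·100.9 + 200·120.7 + 750·88.4 + 300·76.3)/4150 = 97.81687
V̂(x̄_st) = Σ W_h² s_h²/n_h, with W_h = N_h/N and N = 4150:
  stratum A: (2900/4150)²·27.1²/405 = 0.885489
  stratum B: (200/4150)²·56.4²/14 = 0.527708
  stratum C: (750/4150)²·27.7²/157 = 0.15962
  stratum D: (300/4150)²·29.8²/15 = 0.309377
V̂(x̄_st) = 1.88219
SE(x̄_st) = √1.88219 = 1.37193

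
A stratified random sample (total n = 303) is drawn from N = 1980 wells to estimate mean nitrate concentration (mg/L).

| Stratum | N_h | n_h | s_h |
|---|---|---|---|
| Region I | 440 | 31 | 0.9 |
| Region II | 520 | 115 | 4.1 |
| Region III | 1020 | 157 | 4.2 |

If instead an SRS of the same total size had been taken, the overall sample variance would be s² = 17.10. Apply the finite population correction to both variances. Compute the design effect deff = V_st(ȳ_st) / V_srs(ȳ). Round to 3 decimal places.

deff ≈ 0.717

V̂(ȳ_st) = Σ W_h² (1 − n_h/N_h) s_h²/n_h, with W_h = N_h/N and N = 1980:
  stratum Region I: (440/1980)²·(1 − 31/440)·0.9²/31 = 0.00119941
  stratum Region II: (520/1980)²·(1 − 115/520)·4.1²/115 = 0.00785232
  stratum Region III: (1020/1980)²·(1 − 157/1020)·4.2²/157 = 0.0252278
V_st = 0.0342795
V_srs = (1 − 303/1980)·17.10/303 = 0.0477993
deff = V_st / V_srs = 0.0342795/0.0477993 = 0.7172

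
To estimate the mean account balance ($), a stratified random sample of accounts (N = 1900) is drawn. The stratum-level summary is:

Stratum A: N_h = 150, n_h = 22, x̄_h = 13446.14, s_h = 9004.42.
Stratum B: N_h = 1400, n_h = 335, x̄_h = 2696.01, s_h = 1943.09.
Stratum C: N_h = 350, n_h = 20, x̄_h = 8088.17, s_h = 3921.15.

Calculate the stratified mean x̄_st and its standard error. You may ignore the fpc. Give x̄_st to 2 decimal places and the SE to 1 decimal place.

x̄_st ≈ 4538.00, SE ≈ 234.9

x̄_st = Σ W_h x̄_h = (150·13446.14 + 1400·2696.01 + 350·8088.17)/1900 = 4537.99711
V̂(x̄_st) = Σ W_h² s_h²/n_h, with W_h = N_h/N and N = 1900:
  stratum A: (150/1900)²·9004.42²/22 = 22970.2
  stratum B: (1400/1900)²·1943.09²/335 = 6119.13
  stratum C: (350/1900)²·3921.15²/20 = 26087.1
V̂(x̄_st) = 55176.4
SE(x̄_st) = √55176.4 = 234.897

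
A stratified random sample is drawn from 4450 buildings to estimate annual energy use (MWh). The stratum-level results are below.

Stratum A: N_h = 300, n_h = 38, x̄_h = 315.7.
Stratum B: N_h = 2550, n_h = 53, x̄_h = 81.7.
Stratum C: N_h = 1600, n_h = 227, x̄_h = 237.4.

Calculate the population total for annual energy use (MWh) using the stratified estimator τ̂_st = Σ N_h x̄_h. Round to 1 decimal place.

τ̂_st ≈ 682885.0

τ̂_st = Σ N_h x̄_h = 300·315.7 + 2550·81.7 + 1600·237.4 = 682885.0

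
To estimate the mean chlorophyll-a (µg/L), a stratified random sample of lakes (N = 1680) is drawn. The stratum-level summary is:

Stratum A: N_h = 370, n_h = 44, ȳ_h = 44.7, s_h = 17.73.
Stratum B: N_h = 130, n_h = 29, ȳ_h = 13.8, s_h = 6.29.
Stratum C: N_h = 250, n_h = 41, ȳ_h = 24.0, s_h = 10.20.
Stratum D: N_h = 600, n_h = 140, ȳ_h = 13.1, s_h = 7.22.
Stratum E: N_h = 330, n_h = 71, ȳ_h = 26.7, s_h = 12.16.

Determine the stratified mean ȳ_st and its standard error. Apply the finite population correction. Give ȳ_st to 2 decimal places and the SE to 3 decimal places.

ȳ_st = Σ W_h ȳ_h = (370·44.7 + 130·13.8 + 250·24.0 + 600·13.1 + 330·26.7)/1680 = 24.40714
V̂(ȳ_st) = Σ W_h² (1 − n_h/N_h) s_h²/n_h, with W_h = N_h/N and N = 1680:
  stratum A: (370/1680)²·(1 − 44/370)·17.73²/44 = 0.305327
  stratum B: (130/1680)²·(1 − 29/130)·6.29²/29 = 0.00634672
  stratum C: (250/1680)²·(1 − 41/250)·10.20²/41 = 0.0469769
  stratum D: (600/1680)²·(1 − 140/600)·7.22²/140 = 0.0364114
  stratum E: (330/1680)²·(1 − 71/330)·12.16²/71 = 0.0630673
V̂(ȳ_st) = 0.458129
SE(ȳ_st) = √0.458129 = 0.676853

ȳ_st ≈ 24.41, SE ≈ 0.677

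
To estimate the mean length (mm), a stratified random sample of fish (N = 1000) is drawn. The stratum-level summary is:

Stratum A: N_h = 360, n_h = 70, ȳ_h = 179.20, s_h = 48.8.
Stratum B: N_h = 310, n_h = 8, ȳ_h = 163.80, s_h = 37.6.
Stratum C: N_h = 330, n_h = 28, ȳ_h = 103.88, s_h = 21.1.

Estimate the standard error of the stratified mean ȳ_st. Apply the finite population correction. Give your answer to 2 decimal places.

V̂(ȳ_st) = Σ W_h² (1 − n_h/N_h) s_h²/n_h, with W_h = N_h/N and N = 1000:
  stratum A: (360/1000)²·(1 − 70/360)·48.8²/70 = 3.55175
  stratum B: (310/1000)²·(1 − 8/310)·37.6²/8 = 16.5445
  stratum C: (330/1000)²·(1 − 28/330)·21.1²/28 = 1.58463
V̂(ȳ_st) = 21.6809
SE(ȳ_st) = √21.6809 = 4.65628

SE(ȳ_st) ≈ 4.66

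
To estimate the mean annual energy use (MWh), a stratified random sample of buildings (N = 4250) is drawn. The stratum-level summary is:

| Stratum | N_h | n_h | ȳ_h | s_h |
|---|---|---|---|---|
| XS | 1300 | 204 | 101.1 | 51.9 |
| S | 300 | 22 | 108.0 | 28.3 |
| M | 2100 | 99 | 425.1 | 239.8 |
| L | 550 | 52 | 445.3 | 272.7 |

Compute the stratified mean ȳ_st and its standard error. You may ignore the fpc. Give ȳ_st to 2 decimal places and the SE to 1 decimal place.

ȳ_st = Σ W_h ȳ_h = (1300·101.1 + 300·108.0 + 2100·425.1 + 550·445.3)/4250 = 306.22471
V̂(ȳ_st) = Σ W_h² s_h²/n_h, with W_h = N_h/N and N = 4250:
  stratum XS: (1300/4250)²·51.9²/204 = 1.23542
  stratum S: (300/4250)²·28.3²/22 = 0.181391
  stratum M: (2100/4250)²·239.8²/99 = 141.816
  stratum L: (550/4250)²·272.7²/52 = 23.9505
V̂(ȳ_st) = 167.183
SE(ȳ_st) = √167.183 = 12.9299

ȳ_st ≈ 306.22, SE ≈ 12.9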